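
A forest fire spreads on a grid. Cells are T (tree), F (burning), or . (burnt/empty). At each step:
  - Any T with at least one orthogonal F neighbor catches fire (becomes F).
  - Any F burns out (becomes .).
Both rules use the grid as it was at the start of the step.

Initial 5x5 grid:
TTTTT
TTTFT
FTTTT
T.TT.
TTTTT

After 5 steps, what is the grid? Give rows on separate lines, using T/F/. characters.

Step 1: 7 trees catch fire, 2 burn out
  TTTFT
  FTF.F
  .FTFT
  F.TT.
  TTTTT
Step 2: 8 trees catch fire, 7 burn out
  FTF.F
  .F...
  ..F.F
  ..TF.
  FTTTT
Step 3: 4 trees catch fire, 8 burn out
  .F...
  .....
  .....
  ..F..
  .FTFT
Step 4: 2 trees catch fire, 4 burn out
  .....
  .....
  .....
  .....
  ..F.F
Step 5: 0 trees catch fire, 2 burn out
  .....
  .....
  .....
  .....
  .....

.....
.....
.....
.....
.....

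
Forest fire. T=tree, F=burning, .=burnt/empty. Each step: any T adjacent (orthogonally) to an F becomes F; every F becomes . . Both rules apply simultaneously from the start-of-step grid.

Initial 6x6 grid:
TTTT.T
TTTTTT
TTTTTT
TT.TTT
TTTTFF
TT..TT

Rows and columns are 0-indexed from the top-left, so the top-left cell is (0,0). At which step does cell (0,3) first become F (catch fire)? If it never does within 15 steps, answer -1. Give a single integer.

Step 1: cell (0,3)='T' (+5 fires, +2 burnt)
Step 2: cell (0,3)='T' (+4 fires, +5 burnt)
Step 3: cell (0,3)='T' (+4 fires, +4 burnt)
Step 4: cell (0,3)='T' (+6 fires, +4 burnt)
Step 5: cell (0,3)='F' (+5 fires, +6 burnt)
  -> target ignites at step 5
Step 6: cell (0,3)='.' (+3 fires, +5 burnt)
Step 7: cell (0,3)='.' (+2 fires, +3 burnt)
Step 8: cell (0,3)='.' (+1 fires, +2 burnt)
Step 9: cell (0,3)='.' (+0 fires, +1 burnt)
  fire out at step 9

5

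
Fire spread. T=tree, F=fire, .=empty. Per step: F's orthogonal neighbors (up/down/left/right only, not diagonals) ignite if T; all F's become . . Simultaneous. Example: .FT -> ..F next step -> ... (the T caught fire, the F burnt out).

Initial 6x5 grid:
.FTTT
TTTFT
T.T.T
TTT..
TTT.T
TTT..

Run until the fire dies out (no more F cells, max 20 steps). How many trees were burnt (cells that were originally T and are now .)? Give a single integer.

Answer: 19

Derivation:
Step 1: +5 fires, +2 burnt (F count now 5)
Step 2: +4 fires, +5 burnt (F count now 4)
Step 3: +2 fires, +4 burnt (F count now 2)
Step 4: +3 fires, +2 burnt (F count now 3)
Step 5: +3 fires, +3 burnt (F count now 3)
Step 6: +2 fires, +3 burnt (F count now 2)
Step 7: +0 fires, +2 burnt (F count now 0)
Fire out after step 7
Initially T: 20, now '.': 29
Total burnt (originally-T cells now '.'): 19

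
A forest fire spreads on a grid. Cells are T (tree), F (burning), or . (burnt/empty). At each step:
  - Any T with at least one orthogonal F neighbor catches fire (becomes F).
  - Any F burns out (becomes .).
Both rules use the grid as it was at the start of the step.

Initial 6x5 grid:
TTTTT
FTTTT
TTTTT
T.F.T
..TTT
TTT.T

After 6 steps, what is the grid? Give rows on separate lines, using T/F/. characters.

Step 1: 5 trees catch fire, 2 burn out
  FTTTT
  .FTTT
  FTFTT
  T...T
  ..FTT
  TTT.T
Step 2: 7 trees catch fire, 5 burn out
  .FTTT
  ..FTT
  .F.FT
  F...T
  ...FT
  TTF.T
Step 3: 5 trees catch fire, 7 burn out
  ..FTT
  ...FT
  ....F
  ....T
  ....F
  TF..T
Step 4: 5 trees catch fire, 5 burn out
  ...FT
  ....F
  .....
  ....F
  .....
  F...F
Step 5: 1 trees catch fire, 5 burn out
  ....F
  .....
  .....
  .....
  .....
  .....
Step 6: 0 trees catch fire, 1 burn out
  .....
  .....
  .....
  .....
  .....
  .....

.....
.....
.....
.....
.....
.....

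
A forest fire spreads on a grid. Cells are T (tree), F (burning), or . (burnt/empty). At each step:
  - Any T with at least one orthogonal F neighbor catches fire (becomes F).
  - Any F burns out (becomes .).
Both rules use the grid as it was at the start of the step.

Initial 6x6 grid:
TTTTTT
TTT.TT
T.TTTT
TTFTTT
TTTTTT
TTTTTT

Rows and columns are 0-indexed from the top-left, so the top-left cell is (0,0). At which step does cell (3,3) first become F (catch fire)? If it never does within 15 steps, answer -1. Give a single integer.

Step 1: cell (3,3)='F' (+4 fires, +1 burnt)
  -> target ignites at step 1
Step 2: cell (3,3)='.' (+7 fires, +4 burnt)
Step 3: cell (3,3)='.' (+9 fires, +7 burnt)
Step 4: cell (3,3)='.' (+8 fires, +9 burnt)
Step 5: cell (3,3)='.' (+4 fires, +8 burnt)
Step 6: cell (3,3)='.' (+1 fires, +4 burnt)
Step 7: cell (3,3)='.' (+0 fires, +1 burnt)
  fire out at step 7

1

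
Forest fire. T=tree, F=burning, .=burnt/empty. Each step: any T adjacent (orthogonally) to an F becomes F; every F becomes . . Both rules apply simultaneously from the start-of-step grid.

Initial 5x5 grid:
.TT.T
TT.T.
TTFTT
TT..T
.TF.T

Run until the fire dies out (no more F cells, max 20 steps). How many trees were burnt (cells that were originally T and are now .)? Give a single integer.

Step 1: +3 fires, +2 burnt (F count now 3)
Step 2: +5 fires, +3 burnt (F count now 5)
Step 3: +4 fires, +5 burnt (F count now 4)
Step 4: +2 fires, +4 burnt (F count now 2)
Step 5: +0 fires, +2 burnt (F count now 0)
Fire out after step 5
Initially T: 15, now '.': 24
Total burnt (originally-T cells now '.'): 14

Answer: 14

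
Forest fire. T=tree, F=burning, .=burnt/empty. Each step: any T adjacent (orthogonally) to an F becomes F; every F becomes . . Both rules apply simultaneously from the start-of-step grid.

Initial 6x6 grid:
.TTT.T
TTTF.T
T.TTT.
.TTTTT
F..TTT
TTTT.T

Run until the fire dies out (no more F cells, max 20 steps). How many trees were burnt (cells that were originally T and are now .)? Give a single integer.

Step 1: +4 fires, +2 burnt (F count now 4)
Step 2: +6 fires, +4 burnt (F count now 6)
Step 3: +6 fires, +6 burnt (F count now 6)
Step 4: +5 fires, +6 burnt (F count now 5)
Step 5: +1 fires, +5 burnt (F count now 1)
Step 6: +1 fires, +1 burnt (F count now 1)
Step 7: +0 fires, +1 burnt (F count now 0)
Fire out after step 7
Initially T: 25, now '.': 34
Total burnt (originally-T cells now '.'): 23

Answer: 23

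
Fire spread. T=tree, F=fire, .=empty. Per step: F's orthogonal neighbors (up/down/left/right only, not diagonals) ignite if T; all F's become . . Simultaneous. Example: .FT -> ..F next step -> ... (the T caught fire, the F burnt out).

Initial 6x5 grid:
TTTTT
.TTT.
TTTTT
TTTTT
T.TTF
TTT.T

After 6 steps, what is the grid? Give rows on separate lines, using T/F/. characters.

Step 1: 3 trees catch fire, 1 burn out
  TTTTT
  .TTT.
  TTTTT
  TTTTF
  T.TF.
  TTT.F
Step 2: 3 trees catch fire, 3 burn out
  TTTTT
  .TTT.
  TTTTF
  TTTF.
  T.F..
  TTT..
Step 3: 3 trees catch fire, 3 burn out
  TTTTT
  .TTT.
  TTTF.
  TTF..
  T....
  TTF..
Step 4: 4 trees catch fire, 3 burn out
  TTTTT
  .TTF.
  TTF..
  TF...
  T....
  TF...
Step 5: 5 trees catch fire, 4 burn out
  TTTFT
  .TF..
  TF...
  F....
  T....
  F....
Step 6: 5 trees catch fire, 5 burn out
  TTF.F
  .F...
  F....
  .....
  F....
  .....

TTF.F
.F...
F....
.....
F....
.....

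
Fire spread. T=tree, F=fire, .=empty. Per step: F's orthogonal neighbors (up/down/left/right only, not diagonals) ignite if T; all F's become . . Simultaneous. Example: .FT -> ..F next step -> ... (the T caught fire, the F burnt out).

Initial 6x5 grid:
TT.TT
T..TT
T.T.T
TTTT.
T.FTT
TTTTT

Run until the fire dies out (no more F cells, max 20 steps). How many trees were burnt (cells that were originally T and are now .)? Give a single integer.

Answer: 17

Derivation:
Step 1: +3 fires, +1 burnt (F count now 3)
Step 2: +6 fires, +3 burnt (F count now 6)
Step 3: +3 fires, +6 burnt (F count now 3)
Step 4: +2 fires, +3 burnt (F count now 2)
Step 5: +1 fires, +2 burnt (F count now 1)
Step 6: +1 fires, +1 burnt (F count now 1)
Step 7: +1 fires, +1 burnt (F count now 1)
Step 8: +0 fires, +1 burnt (F count now 0)
Fire out after step 8
Initially T: 22, now '.': 25
Total burnt (originally-T cells now '.'): 17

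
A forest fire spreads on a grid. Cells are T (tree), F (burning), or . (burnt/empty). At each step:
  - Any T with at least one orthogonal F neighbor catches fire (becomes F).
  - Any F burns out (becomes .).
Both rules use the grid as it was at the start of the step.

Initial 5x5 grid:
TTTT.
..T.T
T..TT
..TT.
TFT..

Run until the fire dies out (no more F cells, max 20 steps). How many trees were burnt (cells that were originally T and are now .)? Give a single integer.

Step 1: +2 fires, +1 burnt (F count now 2)
Step 2: +1 fires, +2 burnt (F count now 1)
Step 3: +1 fires, +1 burnt (F count now 1)
Step 4: +1 fires, +1 burnt (F count now 1)
Step 5: +1 fires, +1 burnt (F count now 1)
Step 6: +1 fires, +1 burnt (F count now 1)
Step 7: +0 fires, +1 burnt (F count now 0)
Fire out after step 7
Initially T: 13, now '.': 19
Total burnt (originally-T cells now '.'): 7

Answer: 7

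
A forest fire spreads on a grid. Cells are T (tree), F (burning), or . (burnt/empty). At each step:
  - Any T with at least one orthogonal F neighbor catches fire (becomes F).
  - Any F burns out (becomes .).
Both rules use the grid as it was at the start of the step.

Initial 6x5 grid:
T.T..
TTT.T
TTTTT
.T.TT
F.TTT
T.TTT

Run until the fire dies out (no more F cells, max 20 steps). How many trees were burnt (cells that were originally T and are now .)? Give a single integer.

Answer: 1

Derivation:
Step 1: +1 fires, +1 burnt (F count now 1)
Step 2: +0 fires, +1 burnt (F count now 0)
Fire out after step 2
Initially T: 21, now '.': 10
Total burnt (originally-T cells now '.'): 1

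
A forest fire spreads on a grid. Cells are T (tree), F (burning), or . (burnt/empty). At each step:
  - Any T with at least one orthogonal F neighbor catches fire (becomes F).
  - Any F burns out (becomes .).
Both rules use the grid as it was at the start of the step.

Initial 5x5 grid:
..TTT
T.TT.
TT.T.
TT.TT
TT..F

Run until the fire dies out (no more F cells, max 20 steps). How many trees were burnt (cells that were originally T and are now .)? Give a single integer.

Step 1: +1 fires, +1 burnt (F count now 1)
Step 2: +1 fires, +1 burnt (F count now 1)
Step 3: +1 fires, +1 burnt (F count now 1)
Step 4: +1 fires, +1 burnt (F count now 1)
Step 5: +2 fires, +1 burnt (F count now 2)
Step 6: +2 fires, +2 burnt (F count now 2)
Step 7: +0 fires, +2 burnt (F count now 0)
Fire out after step 7
Initially T: 15, now '.': 18
Total burnt (originally-T cells now '.'): 8

Answer: 8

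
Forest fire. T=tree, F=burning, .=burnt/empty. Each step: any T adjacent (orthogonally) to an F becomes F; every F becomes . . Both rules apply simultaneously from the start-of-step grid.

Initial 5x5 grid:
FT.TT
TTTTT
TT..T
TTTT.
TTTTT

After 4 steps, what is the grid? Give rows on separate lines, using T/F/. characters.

Step 1: 2 trees catch fire, 1 burn out
  .F.TT
  FTTTT
  TT..T
  TTTT.
  TTTTT
Step 2: 2 trees catch fire, 2 burn out
  ...TT
  .FTTT
  FT..T
  TTTT.
  TTTTT
Step 3: 3 trees catch fire, 2 burn out
  ...TT
  ..FTT
  .F..T
  FTTT.
  TTTTT
Step 4: 3 trees catch fire, 3 burn out
  ...TT
  ...FT
  ....T
  .FTT.
  FTTTT

...TT
...FT
....T
.FTT.
FTTTT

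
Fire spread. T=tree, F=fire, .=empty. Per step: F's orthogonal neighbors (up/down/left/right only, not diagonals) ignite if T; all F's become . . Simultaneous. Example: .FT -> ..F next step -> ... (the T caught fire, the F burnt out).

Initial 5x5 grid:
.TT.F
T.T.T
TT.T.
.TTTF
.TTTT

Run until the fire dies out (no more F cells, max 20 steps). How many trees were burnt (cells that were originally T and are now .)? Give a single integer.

Step 1: +3 fires, +2 burnt (F count now 3)
Step 2: +3 fires, +3 burnt (F count now 3)
Step 3: +2 fires, +3 burnt (F count now 2)
Step 4: +2 fires, +2 burnt (F count now 2)
Step 5: +1 fires, +2 burnt (F count now 1)
Step 6: +1 fires, +1 burnt (F count now 1)
Step 7: +0 fires, +1 burnt (F count now 0)
Fire out after step 7
Initially T: 15, now '.': 22
Total burnt (originally-T cells now '.'): 12

Answer: 12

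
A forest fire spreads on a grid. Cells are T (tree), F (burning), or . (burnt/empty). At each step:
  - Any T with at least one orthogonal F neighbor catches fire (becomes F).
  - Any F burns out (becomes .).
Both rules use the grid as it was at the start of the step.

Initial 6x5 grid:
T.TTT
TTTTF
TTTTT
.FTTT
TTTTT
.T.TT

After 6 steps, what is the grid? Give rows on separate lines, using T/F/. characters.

Step 1: 6 trees catch fire, 2 burn out
  T.TTF
  TTTF.
  TFTTF
  ..FTT
  TFTTT
  .T.TT
Step 2: 11 trees catch fire, 6 burn out
  T.TF.
  TFF..
  F.FF.
  ...FF
  F.FTT
  .F.TT
Step 3: 4 trees catch fire, 11 burn out
  T.F..
  F....
  .....
  .....
  ...FF
  ...TT
Step 4: 3 trees catch fire, 4 burn out
  F....
  .....
  .....
  .....
  .....
  ...FF
Step 5: 0 trees catch fire, 3 burn out
  .....
  .....
  .....
  .....
  .....
  .....
Step 6: 0 trees catch fire, 0 burn out
  .....
  .....
  .....
  .....
  .....
  .....

.....
.....
.....
.....
.....
.....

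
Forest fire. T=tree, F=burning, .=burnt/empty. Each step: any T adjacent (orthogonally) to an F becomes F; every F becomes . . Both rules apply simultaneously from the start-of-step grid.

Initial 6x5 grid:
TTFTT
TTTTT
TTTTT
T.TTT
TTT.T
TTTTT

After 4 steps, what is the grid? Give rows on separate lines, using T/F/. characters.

Step 1: 3 trees catch fire, 1 burn out
  TF.FT
  TTFTT
  TTTTT
  T.TTT
  TTT.T
  TTTTT
Step 2: 5 trees catch fire, 3 burn out
  F...F
  TF.FT
  TTFTT
  T.TTT
  TTT.T
  TTTTT
Step 3: 5 trees catch fire, 5 burn out
  .....
  F...F
  TF.FT
  T.FTT
  TTT.T
  TTTTT
Step 4: 4 trees catch fire, 5 burn out
  .....
  .....
  F...F
  T..FT
  TTF.T
  TTTTT

.....
.....
F...F
T..FT
TTF.T
TTTTT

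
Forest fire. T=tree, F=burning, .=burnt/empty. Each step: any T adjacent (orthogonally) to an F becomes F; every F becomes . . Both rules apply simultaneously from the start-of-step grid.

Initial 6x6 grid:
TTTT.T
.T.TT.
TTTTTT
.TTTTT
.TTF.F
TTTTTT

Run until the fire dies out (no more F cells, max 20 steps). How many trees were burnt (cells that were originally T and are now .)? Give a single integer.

Step 1: +5 fires, +2 burnt (F count now 5)
Step 2: +7 fires, +5 burnt (F count now 7)
Step 3: +5 fires, +7 burnt (F count now 5)
Step 4: +4 fires, +5 burnt (F count now 4)
Step 5: +3 fires, +4 burnt (F count now 3)
Step 6: +1 fires, +3 burnt (F count now 1)
Step 7: +1 fires, +1 burnt (F count now 1)
Step 8: +0 fires, +1 burnt (F count now 0)
Fire out after step 8
Initially T: 27, now '.': 35
Total burnt (originally-T cells now '.'): 26

Answer: 26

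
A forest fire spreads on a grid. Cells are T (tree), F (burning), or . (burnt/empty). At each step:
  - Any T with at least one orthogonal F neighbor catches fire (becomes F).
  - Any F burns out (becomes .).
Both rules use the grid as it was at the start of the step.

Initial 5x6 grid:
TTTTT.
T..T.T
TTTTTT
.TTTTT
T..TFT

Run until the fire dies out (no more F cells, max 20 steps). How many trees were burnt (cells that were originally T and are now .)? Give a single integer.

Step 1: +3 fires, +1 burnt (F count now 3)
Step 2: +3 fires, +3 burnt (F count now 3)
Step 3: +3 fires, +3 burnt (F count now 3)
Step 4: +4 fires, +3 burnt (F count now 4)
Step 5: +2 fires, +4 burnt (F count now 2)
Step 6: +3 fires, +2 burnt (F count now 3)
Step 7: +2 fires, +3 burnt (F count now 2)
Step 8: +1 fires, +2 burnt (F count now 1)
Step 9: +0 fires, +1 burnt (F count now 0)
Fire out after step 9
Initially T: 22, now '.': 29
Total burnt (originally-T cells now '.'): 21

Answer: 21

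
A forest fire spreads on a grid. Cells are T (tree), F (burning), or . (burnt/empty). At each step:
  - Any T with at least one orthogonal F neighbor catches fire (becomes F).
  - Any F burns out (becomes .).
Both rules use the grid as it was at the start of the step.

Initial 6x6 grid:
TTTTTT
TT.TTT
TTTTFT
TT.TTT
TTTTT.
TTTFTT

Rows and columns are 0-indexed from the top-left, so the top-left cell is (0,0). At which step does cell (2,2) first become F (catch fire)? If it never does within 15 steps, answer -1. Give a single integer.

Step 1: cell (2,2)='T' (+7 fires, +2 burnt)
Step 2: cell (2,2)='F' (+10 fires, +7 burnt)
  -> target ignites at step 2
Step 3: cell (2,2)='.' (+5 fires, +10 burnt)
Step 4: cell (2,2)='.' (+5 fires, +5 burnt)
Step 5: cell (2,2)='.' (+3 fires, +5 burnt)
Step 6: cell (2,2)='.' (+1 fires, +3 burnt)
Step 7: cell (2,2)='.' (+0 fires, +1 burnt)
  fire out at step 7

2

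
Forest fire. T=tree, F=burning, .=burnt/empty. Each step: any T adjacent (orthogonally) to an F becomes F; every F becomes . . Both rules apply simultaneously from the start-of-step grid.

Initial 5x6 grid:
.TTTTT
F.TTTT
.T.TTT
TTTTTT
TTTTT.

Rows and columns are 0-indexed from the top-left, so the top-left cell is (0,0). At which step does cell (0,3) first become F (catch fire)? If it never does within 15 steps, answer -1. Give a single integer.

Step 1: cell (0,3)='T' (+0 fires, +1 burnt)
  fire out at step 1
Target never catches fire within 15 steps

-1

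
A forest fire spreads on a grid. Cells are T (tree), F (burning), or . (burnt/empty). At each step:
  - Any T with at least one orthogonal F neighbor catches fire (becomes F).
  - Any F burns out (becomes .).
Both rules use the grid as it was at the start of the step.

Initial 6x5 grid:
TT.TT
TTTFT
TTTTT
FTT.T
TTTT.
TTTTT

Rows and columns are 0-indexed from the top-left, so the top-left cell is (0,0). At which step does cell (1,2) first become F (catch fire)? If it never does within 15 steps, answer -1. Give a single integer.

Step 1: cell (1,2)='F' (+7 fires, +2 burnt)
  -> target ignites at step 1
Step 2: cell (1,2)='.' (+9 fires, +7 burnt)
Step 3: cell (1,2)='.' (+5 fires, +9 burnt)
Step 4: cell (1,2)='.' (+2 fires, +5 burnt)
Step 5: cell (1,2)='.' (+1 fires, +2 burnt)
Step 6: cell (1,2)='.' (+1 fires, +1 burnt)
Step 7: cell (1,2)='.' (+0 fires, +1 burnt)
  fire out at step 7

1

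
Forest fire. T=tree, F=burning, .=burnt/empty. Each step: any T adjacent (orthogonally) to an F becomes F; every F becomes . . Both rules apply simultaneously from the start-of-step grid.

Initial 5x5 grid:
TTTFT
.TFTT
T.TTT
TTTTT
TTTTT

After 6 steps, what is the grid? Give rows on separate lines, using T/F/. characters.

Step 1: 5 trees catch fire, 2 burn out
  TTF.F
  .F.FT
  T.FTT
  TTTTT
  TTTTT
Step 2: 4 trees catch fire, 5 burn out
  TF...
  ....F
  T..FT
  TTFTT
  TTTTT
Step 3: 5 trees catch fire, 4 burn out
  F....
  .....
  T...F
  TF.FT
  TTFTT
Step 4: 4 trees catch fire, 5 burn out
  .....
  .....
  T....
  F...F
  TF.FT
Step 5: 3 trees catch fire, 4 burn out
  .....
  .....
  F....
  .....
  F...F
Step 6: 0 trees catch fire, 3 burn out
  .....
  .....
  .....
  .....
  .....

.....
.....
.....
.....
.....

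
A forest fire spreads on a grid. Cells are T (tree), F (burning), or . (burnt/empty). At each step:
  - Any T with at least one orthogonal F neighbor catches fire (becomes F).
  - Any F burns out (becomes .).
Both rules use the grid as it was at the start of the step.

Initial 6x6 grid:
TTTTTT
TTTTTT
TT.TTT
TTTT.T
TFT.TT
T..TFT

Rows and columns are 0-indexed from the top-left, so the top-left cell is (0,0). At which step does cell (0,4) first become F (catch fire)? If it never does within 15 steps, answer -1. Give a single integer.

Step 1: cell (0,4)='T' (+6 fires, +2 burnt)
Step 2: cell (0,4)='T' (+5 fires, +6 burnt)
Step 3: cell (0,4)='T' (+4 fires, +5 burnt)
Step 4: cell (0,4)='T' (+5 fires, +4 burnt)
Step 5: cell (0,4)='T' (+5 fires, +5 burnt)
Step 6: cell (0,4)='T' (+3 fires, +5 burnt)
Step 7: cell (0,4)='F' (+1 fires, +3 burnt)
  -> target ignites at step 7
Step 8: cell (0,4)='.' (+0 fires, +1 burnt)
  fire out at step 8

7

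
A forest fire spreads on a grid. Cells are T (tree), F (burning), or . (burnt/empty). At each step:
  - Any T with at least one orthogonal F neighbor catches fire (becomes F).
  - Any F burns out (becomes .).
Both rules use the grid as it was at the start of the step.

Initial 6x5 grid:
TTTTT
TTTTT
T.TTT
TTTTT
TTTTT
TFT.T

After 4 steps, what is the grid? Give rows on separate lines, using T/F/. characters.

Step 1: 3 trees catch fire, 1 burn out
  TTTTT
  TTTTT
  T.TTT
  TTTTT
  TFTTT
  F.F.T
Step 2: 3 trees catch fire, 3 burn out
  TTTTT
  TTTTT
  T.TTT
  TFTTT
  F.FTT
  ....T
Step 3: 3 trees catch fire, 3 burn out
  TTTTT
  TTTTT
  T.TTT
  F.FTT
  ...FT
  ....T
Step 4: 4 trees catch fire, 3 burn out
  TTTTT
  TTTTT
  F.FTT
  ...FT
  ....F
  ....T

TTTTT
TTTTT
F.FTT
...FT
....F
....T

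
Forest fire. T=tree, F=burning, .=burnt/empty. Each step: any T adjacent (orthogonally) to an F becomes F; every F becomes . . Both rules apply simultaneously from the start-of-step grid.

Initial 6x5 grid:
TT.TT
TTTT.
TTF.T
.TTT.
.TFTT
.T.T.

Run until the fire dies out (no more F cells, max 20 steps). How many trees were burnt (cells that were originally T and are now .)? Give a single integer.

Step 1: +5 fires, +2 burnt (F count now 5)
Step 2: +8 fires, +5 burnt (F count now 8)
Step 3: +3 fires, +8 burnt (F count now 3)
Step 4: +2 fires, +3 burnt (F count now 2)
Step 5: +0 fires, +2 burnt (F count now 0)
Fire out after step 5
Initially T: 19, now '.': 29
Total burnt (originally-T cells now '.'): 18

Answer: 18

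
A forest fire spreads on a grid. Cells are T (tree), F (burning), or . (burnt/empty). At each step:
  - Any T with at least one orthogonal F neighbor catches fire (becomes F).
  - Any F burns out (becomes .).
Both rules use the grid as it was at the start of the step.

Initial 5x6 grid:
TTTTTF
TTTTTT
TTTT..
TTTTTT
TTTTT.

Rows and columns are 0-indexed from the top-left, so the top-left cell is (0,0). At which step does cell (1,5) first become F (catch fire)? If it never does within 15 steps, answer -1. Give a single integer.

Step 1: cell (1,5)='F' (+2 fires, +1 burnt)
  -> target ignites at step 1
Step 2: cell (1,5)='.' (+2 fires, +2 burnt)
Step 3: cell (1,5)='.' (+2 fires, +2 burnt)
Step 4: cell (1,5)='.' (+3 fires, +2 burnt)
Step 5: cell (1,5)='.' (+4 fires, +3 burnt)
Step 6: cell (1,5)='.' (+5 fires, +4 burnt)
Step 7: cell (1,5)='.' (+5 fires, +5 burnt)
Step 8: cell (1,5)='.' (+2 fires, +5 burnt)
Step 9: cell (1,5)='.' (+1 fires, +2 burnt)
Step 10: cell (1,5)='.' (+0 fires, +1 burnt)
  fire out at step 10

1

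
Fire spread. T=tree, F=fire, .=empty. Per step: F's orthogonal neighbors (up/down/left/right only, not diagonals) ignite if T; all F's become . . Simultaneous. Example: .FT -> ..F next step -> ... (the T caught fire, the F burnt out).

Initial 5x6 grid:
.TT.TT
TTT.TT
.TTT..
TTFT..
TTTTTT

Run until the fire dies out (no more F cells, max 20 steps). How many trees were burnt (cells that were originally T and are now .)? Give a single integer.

Answer: 17

Derivation:
Step 1: +4 fires, +1 burnt (F count now 4)
Step 2: +6 fires, +4 burnt (F count now 6)
Step 3: +4 fires, +6 burnt (F count now 4)
Step 4: +3 fires, +4 burnt (F count now 3)
Step 5: +0 fires, +3 burnt (F count now 0)
Fire out after step 5
Initially T: 21, now '.': 26
Total burnt (originally-T cells now '.'): 17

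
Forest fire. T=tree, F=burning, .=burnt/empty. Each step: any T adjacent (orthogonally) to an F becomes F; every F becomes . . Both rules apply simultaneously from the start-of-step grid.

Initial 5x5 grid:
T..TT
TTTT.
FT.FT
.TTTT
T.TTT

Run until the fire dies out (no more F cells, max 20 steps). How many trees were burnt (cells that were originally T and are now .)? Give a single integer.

Step 1: +5 fires, +2 burnt (F count now 5)
Step 2: +8 fires, +5 burnt (F count now 8)
Step 3: +3 fires, +8 burnt (F count now 3)
Step 4: +0 fires, +3 burnt (F count now 0)
Fire out after step 4
Initially T: 17, now '.': 24
Total burnt (originally-T cells now '.'): 16

Answer: 16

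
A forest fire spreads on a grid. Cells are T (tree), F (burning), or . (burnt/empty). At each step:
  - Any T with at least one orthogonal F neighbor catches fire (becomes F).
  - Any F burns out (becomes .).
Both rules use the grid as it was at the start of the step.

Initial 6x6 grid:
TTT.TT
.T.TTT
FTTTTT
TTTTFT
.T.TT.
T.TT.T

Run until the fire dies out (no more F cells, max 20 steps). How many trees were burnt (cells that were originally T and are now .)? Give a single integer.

Answer: 24

Derivation:
Step 1: +6 fires, +2 burnt (F count now 6)
Step 2: +8 fires, +6 burnt (F count now 8)
Step 3: +6 fires, +8 burnt (F count now 6)
Step 4: +4 fires, +6 burnt (F count now 4)
Step 5: +0 fires, +4 burnt (F count now 0)
Fire out after step 5
Initially T: 26, now '.': 34
Total burnt (originally-T cells now '.'): 24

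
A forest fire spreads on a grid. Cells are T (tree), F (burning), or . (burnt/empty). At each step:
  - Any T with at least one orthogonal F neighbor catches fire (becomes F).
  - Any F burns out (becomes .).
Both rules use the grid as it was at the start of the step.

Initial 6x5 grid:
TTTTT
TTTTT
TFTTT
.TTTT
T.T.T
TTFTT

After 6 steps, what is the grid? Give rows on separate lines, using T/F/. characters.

Step 1: 7 trees catch fire, 2 burn out
  TTTTT
  TFTTT
  F.FTT
  .FTTT
  T.F.T
  TF.FT
Step 2: 7 trees catch fire, 7 burn out
  TFTTT
  F.FTT
  ...FT
  ..FTT
  T...T
  F...F
Step 3: 7 trees catch fire, 7 burn out
  F.FTT
  ...FT
  ....F
  ...FT
  F...F
  .....
Step 4: 3 trees catch fire, 7 burn out
  ...FT
  ....F
  .....
  ....F
  .....
  .....
Step 5: 1 trees catch fire, 3 burn out
  ....F
  .....
  .....
  .....
  .....
  .....
Step 6: 0 trees catch fire, 1 burn out
  .....
  .....
  .....
  .....
  .....
  .....

.....
.....
.....
.....
.....
.....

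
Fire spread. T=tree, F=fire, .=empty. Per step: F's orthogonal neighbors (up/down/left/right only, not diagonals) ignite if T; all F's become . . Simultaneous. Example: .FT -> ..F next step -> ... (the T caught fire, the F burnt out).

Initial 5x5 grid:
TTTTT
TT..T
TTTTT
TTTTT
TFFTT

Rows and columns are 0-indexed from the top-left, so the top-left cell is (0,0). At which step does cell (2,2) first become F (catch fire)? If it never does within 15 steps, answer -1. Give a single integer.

Step 1: cell (2,2)='T' (+4 fires, +2 burnt)
Step 2: cell (2,2)='F' (+5 fires, +4 burnt)
  -> target ignites at step 2
Step 3: cell (2,2)='.' (+4 fires, +5 burnt)
Step 4: cell (2,2)='.' (+3 fires, +4 burnt)
Step 5: cell (2,2)='.' (+3 fires, +3 burnt)
Step 6: cell (2,2)='.' (+2 fires, +3 burnt)
Step 7: cell (2,2)='.' (+0 fires, +2 burnt)
  fire out at step 7

2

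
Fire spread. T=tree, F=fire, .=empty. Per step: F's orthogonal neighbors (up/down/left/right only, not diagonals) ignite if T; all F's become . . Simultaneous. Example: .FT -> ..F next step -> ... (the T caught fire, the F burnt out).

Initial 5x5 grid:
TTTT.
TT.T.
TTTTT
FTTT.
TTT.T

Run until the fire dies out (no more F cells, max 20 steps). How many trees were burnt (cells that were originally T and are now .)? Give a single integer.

Step 1: +3 fires, +1 burnt (F count now 3)
Step 2: +4 fires, +3 burnt (F count now 4)
Step 3: +5 fires, +4 burnt (F count now 5)
Step 4: +2 fires, +5 burnt (F count now 2)
Step 5: +3 fires, +2 burnt (F count now 3)
Step 6: +1 fires, +3 burnt (F count now 1)
Step 7: +0 fires, +1 burnt (F count now 0)
Fire out after step 7
Initially T: 19, now '.': 24
Total burnt (originally-T cells now '.'): 18

Answer: 18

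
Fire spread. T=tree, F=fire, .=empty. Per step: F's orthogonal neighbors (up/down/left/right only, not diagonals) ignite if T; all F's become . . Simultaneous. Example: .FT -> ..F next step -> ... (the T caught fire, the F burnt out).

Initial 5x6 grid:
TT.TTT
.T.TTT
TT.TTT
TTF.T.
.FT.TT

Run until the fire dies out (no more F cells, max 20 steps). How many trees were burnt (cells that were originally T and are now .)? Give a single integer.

Step 1: +2 fires, +2 burnt (F count now 2)
Step 2: +2 fires, +2 burnt (F count now 2)
Step 3: +2 fires, +2 burnt (F count now 2)
Step 4: +1 fires, +2 burnt (F count now 1)
Step 5: +1 fires, +1 burnt (F count now 1)
Step 6: +0 fires, +1 burnt (F count now 0)
Fire out after step 6
Initially T: 20, now '.': 18
Total burnt (originally-T cells now '.'): 8

Answer: 8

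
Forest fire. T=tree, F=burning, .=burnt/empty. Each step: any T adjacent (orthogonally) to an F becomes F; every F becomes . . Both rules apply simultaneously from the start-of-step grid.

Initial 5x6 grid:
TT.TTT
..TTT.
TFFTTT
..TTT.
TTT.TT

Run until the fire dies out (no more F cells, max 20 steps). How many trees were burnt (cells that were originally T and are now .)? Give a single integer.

Step 1: +4 fires, +2 burnt (F count now 4)
Step 2: +4 fires, +4 burnt (F count now 4)
Step 3: +5 fires, +4 burnt (F count now 5)
Step 4: +3 fires, +5 burnt (F count now 3)
Step 5: +2 fires, +3 burnt (F count now 2)
Step 6: +0 fires, +2 burnt (F count now 0)
Fire out after step 6
Initially T: 20, now '.': 28
Total burnt (originally-T cells now '.'): 18

Answer: 18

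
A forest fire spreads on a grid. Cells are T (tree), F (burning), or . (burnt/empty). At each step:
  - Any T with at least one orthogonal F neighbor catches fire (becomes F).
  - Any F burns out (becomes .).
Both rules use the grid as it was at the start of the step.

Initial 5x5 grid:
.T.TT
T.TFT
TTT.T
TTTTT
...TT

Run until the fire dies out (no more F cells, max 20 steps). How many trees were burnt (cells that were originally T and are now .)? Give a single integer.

Answer: 16

Derivation:
Step 1: +3 fires, +1 burnt (F count now 3)
Step 2: +3 fires, +3 burnt (F count now 3)
Step 3: +3 fires, +3 burnt (F count now 3)
Step 4: +4 fires, +3 burnt (F count now 4)
Step 5: +3 fires, +4 burnt (F count now 3)
Step 6: +0 fires, +3 burnt (F count now 0)
Fire out after step 6
Initially T: 17, now '.': 24
Total burnt (originally-T cells now '.'): 16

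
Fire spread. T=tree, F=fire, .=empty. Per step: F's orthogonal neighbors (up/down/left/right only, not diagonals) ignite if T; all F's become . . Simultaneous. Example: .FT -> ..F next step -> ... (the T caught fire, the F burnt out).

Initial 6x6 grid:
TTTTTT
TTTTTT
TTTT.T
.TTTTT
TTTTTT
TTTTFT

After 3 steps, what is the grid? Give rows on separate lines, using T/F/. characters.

Step 1: 3 trees catch fire, 1 burn out
  TTTTTT
  TTTTTT
  TTTT.T
  .TTTTT
  TTTTFT
  TTTF.F
Step 2: 4 trees catch fire, 3 burn out
  TTTTTT
  TTTTTT
  TTTT.T
  .TTTFT
  TTTF.F
  TTF...
Step 3: 4 trees catch fire, 4 burn out
  TTTTTT
  TTTTTT
  TTTT.T
  .TTF.F
  TTF...
  TF....

TTTTTT
TTTTTT
TTTT.T
.TTF.F
TTF...
TF....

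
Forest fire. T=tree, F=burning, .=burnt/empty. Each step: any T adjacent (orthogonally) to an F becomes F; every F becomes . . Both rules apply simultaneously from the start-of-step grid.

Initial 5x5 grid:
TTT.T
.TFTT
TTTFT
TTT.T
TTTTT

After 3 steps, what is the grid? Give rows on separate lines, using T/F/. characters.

Step 1: 5 trees catch fire, 2 burn out
  TTF.T
  .F.FT
  TTF.F
  TTT.T
  TTTTT
Step 2: 5 trees catch fire, 5 burn out
  TF..T
  ....F
  TF...
  TTF.F
  TTTTT
Step 3: 6 trees catch fire, 5 burn out
  F...F
  .....
  F....
  TF...
  TTFTF

F...F
.....
F....
TF...
TTFTF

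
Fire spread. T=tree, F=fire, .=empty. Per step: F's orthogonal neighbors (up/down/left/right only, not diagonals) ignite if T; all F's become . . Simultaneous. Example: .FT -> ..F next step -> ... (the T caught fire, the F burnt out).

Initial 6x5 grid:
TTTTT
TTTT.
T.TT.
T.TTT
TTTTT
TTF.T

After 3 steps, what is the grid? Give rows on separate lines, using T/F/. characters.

Step 1: 2 trees catch fire, 1 burn out
  TTTTT
  TTTT.
  T.TT.
  T.TTT
  TTFTT
  TF..T
Step 2: 4 trees catch fire, 2 burn out
  TTTTT
  TTTT.
  T.TT.
  T.FTT
  TF.FT
  F...T
Step 3: 4 trees catch fire, 4 burn out
  TTTTT
  TTTT.
  T.FT.
  T..FT
  F...F
  ....T

TTTTT
TTTT.
T.FT.
T..FT
F...F
....T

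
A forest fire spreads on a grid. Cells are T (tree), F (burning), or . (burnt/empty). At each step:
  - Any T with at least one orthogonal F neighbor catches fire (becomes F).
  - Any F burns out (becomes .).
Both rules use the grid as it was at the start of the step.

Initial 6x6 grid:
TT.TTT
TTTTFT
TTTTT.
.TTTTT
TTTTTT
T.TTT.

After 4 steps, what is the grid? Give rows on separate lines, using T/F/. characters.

Step 1: 4 trees catch fire, 1 burn out
  TT.TFT
  TTTF.F
  TTTTF.
  .TTTTT
  TTTTTT
  T.TTT.
Step 2: 5 trees catch fire, 4 burn out
  TT.F.F
  TTF...
  TTTF..
  .TTTFT
  TTTTTT
  T.TTT.
Step 3: 5 trees catch fire, 5 burn out
  TT....
  TF....
  TTF...
  .TTF.F
  TTTTFT
  T.TTT.
Step 4: 7 trees catch fire, 5 burn out
  TF....
  F.....
  TF....
  .TF...
  TTTF.F
  T.TTF.

TF....
F.....
TF....
.TF...
TTTF.F
T.TTF.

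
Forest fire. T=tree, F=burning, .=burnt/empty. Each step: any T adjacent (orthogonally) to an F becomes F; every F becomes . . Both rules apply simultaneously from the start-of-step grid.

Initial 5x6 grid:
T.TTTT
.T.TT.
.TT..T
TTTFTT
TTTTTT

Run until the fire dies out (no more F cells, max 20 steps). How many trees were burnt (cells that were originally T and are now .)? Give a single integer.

Step 1: +3 fires, +1 burnt (F count now 3)
Step 2: +5 fires, +3 burnt (F count now 5)
Step 3: +5 fires, +5 burnt (F count now 5)
Step 4: +2 fires, +5 burnt (F count now 2)
Step 5: +0 fires, +2 burnt (F count now 0)
Fire out after step 5
Initially T: 22, now '.': 23
Total burnt (originally-T cells now '.'): 15

Answer: 15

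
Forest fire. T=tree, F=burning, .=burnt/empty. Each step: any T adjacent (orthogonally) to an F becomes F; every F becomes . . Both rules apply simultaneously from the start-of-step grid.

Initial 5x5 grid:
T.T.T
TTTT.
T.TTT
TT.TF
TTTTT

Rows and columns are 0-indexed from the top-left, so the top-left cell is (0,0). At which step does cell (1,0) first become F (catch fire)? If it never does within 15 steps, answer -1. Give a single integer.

Step 1: cell (1,0)='T' (+3 fires, +1 burnt)
Step 2: cell (1,0)='T' (+2 fires, +3 burnt)
Step 3: cell (1,0)='T' (+3 fires, +2 burnt)
Step 4: cell (1,0)='T' (+2 fires, +3 burnt)
Step 5: cell (1,0)='T' (+4 fires, +2 burnt)
Step 6: cell (1,0)='F' (+2 fires, +4 burnt)
  -> target ignites at step 6
Step 7: cell (1,0)='.' (+2 fires, +2 burnt)
Step 8: cell (1,0)='.' (+0 fires, +2 burnt)
  fire out at step 8

6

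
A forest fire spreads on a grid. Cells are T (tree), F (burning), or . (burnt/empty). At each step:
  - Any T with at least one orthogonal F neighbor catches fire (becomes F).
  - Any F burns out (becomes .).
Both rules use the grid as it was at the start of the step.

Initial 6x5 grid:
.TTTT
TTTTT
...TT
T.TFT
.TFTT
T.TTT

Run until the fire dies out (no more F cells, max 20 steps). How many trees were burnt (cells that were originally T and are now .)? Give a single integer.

Step 1: +6 fires, +2 burnt (F count now 6)
Step 2: +4 fires, +6 burnt (F count now 4)
Step 3: +4 fires, +4 burnt (F count now 4)
Step 4: +3 fires, +4 burnt (F count now 3)
Step 5: +2 fires, +3 burnt (F count now 2)
Step 6: +0 fires, +2 burnt (F count now 0)
Fire out after step 6
Initially T: 21, now '.': 28
Total burnt (originally-T cells now '.'): 19

Answer: 19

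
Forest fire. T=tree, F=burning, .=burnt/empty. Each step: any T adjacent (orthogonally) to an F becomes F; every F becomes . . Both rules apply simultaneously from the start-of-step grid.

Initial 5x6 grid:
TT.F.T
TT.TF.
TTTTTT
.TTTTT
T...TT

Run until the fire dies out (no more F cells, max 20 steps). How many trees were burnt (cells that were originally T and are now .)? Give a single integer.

Answer: 18

Derivation:
Step 1: +2 fires, +2 burnt (F count now 2)
Step 2: +3 fires, +2 burnt (F count now 3)
Step 3: +4 fires, +3 burnt (F count now 4)
Step 4: +3 fires, +4 burnt (F count now 3)
Step 5: +3 fires, +3 burnt (F count now 3)
Step 6: +2 fires, +3 burnt (F count now 2)
Step 7: +1 fires, +2 burnt (F count now 1)
Step 8: +0 fires, +1 burnt (F count now 0)
Fire out after step 8
Initially T: 20, now '.': 28
Total burnt (originally-T cells now '.'): 18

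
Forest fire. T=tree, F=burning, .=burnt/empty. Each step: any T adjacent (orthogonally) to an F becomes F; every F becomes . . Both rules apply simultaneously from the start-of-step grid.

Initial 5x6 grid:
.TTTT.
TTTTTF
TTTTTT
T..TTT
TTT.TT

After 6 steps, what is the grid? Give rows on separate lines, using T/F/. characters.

Step 1: 2 trees catch fire, 1 burn out
  .TTTT.
  TTTTF.
  TTTTTF
  T..TTT
  TTT.TT
Step 2: 4 trees catch fire, 2 burn out
  .TTTF.
  TTTF..
  TTTTF.
  T..TTF
  TTT.TT
Step 3: 5 trees catch fire, 4 burn out
  .TTF..
  TTF...
  TTTF..
  T..TF.
  TTT.TF
Step 4: 5 trees catch fire, 5 burn out
  .TF...
  TF....
  TTF...
  T..F..
  TTT.F.
Step 5: 3 trees catch fire, 5 burn out
  .F....
  F.....
  TF....
  T.....
  TTT...
Step 6: 1 trees catch fire, 3 burn out
  ......
  ......
  F.....
  T.....
  TTT...

......
......
F.....
T.....
TTT...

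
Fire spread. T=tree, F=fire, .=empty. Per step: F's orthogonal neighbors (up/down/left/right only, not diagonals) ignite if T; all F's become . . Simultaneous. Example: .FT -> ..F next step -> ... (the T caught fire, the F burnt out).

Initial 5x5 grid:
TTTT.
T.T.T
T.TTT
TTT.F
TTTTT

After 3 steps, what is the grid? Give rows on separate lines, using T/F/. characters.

Step 1: 2 trees catch fire, 1 burn out
  TTTT.
  T.T.T
  T.TTF
  TTT..
  TTTTF
Step 2: 3 trees catch fire, 2 burn out
  TTTT.
  T.T.F
  T.TF.
  TTT..
  TTTF.
Step 3: 2 trees catch fire, 3 burn out
  TTTT.
  T.T..
  T.F..
  TTT..
  TTF..

TTTT.
T.T..
T.F..
TTT..
TTF..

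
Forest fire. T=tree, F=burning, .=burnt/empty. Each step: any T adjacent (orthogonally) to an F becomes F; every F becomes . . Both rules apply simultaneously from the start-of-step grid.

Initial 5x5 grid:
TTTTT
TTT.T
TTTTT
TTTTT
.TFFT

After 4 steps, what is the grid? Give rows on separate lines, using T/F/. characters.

Step 1: 4 trees catch fire, 2 burn out
  TTTTT
  TTT.T
  TTTTT
  TTFFT
  .F..F
Step 2: 4 trees catch fire, 4 burn out
  TTTTT
  TTT.T
  TTFFT
  TF..F
  .....
Step 3: 4 trees catch fire, 4 burn out
  TTTTT
  TTF.T
  TF..F
  F....
  .....
Step 4: 4 trees catch fire, 4 burn out
  TTFTT
  TF..F
  F....
  .....
  .....

TTFTT
TF..F
F....
.....
.....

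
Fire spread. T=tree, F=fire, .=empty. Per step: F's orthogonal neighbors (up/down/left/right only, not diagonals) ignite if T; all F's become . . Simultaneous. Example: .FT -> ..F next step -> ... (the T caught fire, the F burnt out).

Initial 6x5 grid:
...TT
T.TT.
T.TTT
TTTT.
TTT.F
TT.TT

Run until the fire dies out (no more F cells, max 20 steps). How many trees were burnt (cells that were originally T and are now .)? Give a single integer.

Step 1: +1 fires, +1 burnt (F count now 1)
Step 2: +1 fires, +1 burnt (F count now 1)
Step 3: +0 fires, +1 burnt (F count now 0)
Fire out after step 3
Initially T: 20, now '.': 12
Total burnt (originally-T cells now '.'): 2

Answer: 2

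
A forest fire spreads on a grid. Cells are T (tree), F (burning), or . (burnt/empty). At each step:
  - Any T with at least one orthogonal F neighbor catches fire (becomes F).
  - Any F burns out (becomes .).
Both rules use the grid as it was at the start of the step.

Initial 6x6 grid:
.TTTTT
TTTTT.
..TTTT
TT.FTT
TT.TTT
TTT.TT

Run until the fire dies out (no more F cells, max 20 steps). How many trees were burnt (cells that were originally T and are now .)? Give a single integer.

Answer: 21

Derivation:
Step 1: +3 fires, +1 burnt (F count now 3)
Step 2: +5 fires, +3 burnt (F count now 5)
Step 3: +6 fires, +5 burnt (F count now 6)
Step 4: +4 fires, +6 burnt (F count now 4)
Step 5: +3 fires, +4 burnt (F count now 3)
Step 6: +0 fires, +3 burnt (F count now 0)
Fire out after step 6
Initially T: 28, now '.': 29
Total burnt (originally-T cells now '.'): 21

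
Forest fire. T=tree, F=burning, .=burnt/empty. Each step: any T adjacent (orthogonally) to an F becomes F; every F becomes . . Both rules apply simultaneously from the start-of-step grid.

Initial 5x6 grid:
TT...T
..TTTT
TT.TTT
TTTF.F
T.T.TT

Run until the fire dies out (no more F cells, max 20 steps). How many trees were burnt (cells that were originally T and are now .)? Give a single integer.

Step 1: +4 fires, +2 burnt (F count now 4)
Step 2: +6 fires, +4 burnt (F count now 6)
Step 3: +5 fires, +6 burnt (F count now 5)
Step 4: +2 fires, +5 burnt (F count now 2)
Step 5: +0 fires, +2 burnt (F count now 0)
Fire out after step 5
Initially T: 19, now '.': 28
Total burnt (originally-T cells now '.'): 17

Answer: 17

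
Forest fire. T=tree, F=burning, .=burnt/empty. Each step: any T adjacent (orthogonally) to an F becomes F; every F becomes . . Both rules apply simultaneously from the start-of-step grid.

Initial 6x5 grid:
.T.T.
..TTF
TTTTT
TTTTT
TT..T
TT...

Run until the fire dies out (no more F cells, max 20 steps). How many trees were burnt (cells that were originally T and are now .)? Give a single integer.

Answer: 18

Derivation:
Step 1: +2 fires, +1 burnt (F count now 2)
Step 2: +4 fires, +2 burnt (F count now 4)
Step 3: +3 fires, +4 burnt (F count now 3)
Step 4: +2 fires, +3 burnt (F count now 2)
Step 5: +2 fires, +2 burnt (F count now 2)
Step 6: +2 fires, +2 burnt (F count now 2)
Step 7: +2 fires, +2 burnt (F count now 2)
Step 8: +1 fires, +2 burnt (F count now 1)
Step 9: +0 fires, +1 burnt (F count now 0)
Fire out after step 9
Initially T: 19, now '.': 29
Total burnt (originally-T cells now '.'): 18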